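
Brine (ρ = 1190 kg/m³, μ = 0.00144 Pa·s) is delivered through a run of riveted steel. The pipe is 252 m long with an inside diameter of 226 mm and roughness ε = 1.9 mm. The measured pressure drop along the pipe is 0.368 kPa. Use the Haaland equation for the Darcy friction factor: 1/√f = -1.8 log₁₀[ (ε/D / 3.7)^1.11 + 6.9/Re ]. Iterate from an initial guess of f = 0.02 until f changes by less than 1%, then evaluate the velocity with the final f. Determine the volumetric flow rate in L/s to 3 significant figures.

Q ≈ 4.82 L/s

Rearranging Darcy-Weisbach: V = √(2·ΔP·D/(f·L·ρ)). With ε/D = 0.0019/0.226 = 0.00841, iterate starting from f = 0.02:
  f = 0.02 → V = √(2·368·0.226/(0.02·252·1190)) = 0.1665 m/s; Re = ρVD/μ = 3.11e+04; f → 0.03777
  f = 0.03777 → V = 0.1212 m/s; Re = 2.263e+04; f → 0.03845
  f = 0.03845 → V = 0.1201 m/s; Re = 2.243e+04; f → 0.03847
Converged (Δf/f < 1%). With the final f = 0.03847: V = √(2·368·0.226/(0.03847·252·1190)) = 0.1201 m/s.
Q = V·A = 0.1201·(π/4·0.226²) = 0.004817 m³/s = 4.82 L/s.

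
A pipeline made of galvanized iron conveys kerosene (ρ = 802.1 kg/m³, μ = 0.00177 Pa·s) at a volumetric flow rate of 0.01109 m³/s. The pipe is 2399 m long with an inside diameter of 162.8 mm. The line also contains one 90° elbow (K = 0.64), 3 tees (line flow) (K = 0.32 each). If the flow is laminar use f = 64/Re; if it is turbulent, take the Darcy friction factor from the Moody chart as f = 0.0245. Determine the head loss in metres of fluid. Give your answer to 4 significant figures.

h_f ≈ 5.246 m

Cross-sectional area A = πD²/4 = π(0.1628)²/4 = 0.02082 m²; mean velocity V = Q/A = 0.01109/0.02082 = 0.5328 m/s.
Reynolds number Re = ρVD/μ = 802.1 · 0.5328 · 0.1628 / 0.00177 = 3.93e+04.
Re > 4000 → turbulent; use the Moody-chart value f = 0.0245.
Total minor-loss coefficient ΣK = 1·0.64 + 3·0.32 = 1.6.
ΔP = [f·L/D + ΣK]·(ρV²/2) = [0.0245·2399/0.1628 + 1.6]·(802.1·0.5328²/2) = [361 + 1.6]·113.8 = 4.128e+04 Pa.
Head loss h_f = ΔP/(ρg) = 4.128e+04/(802.1·9.81) = 5.246 m.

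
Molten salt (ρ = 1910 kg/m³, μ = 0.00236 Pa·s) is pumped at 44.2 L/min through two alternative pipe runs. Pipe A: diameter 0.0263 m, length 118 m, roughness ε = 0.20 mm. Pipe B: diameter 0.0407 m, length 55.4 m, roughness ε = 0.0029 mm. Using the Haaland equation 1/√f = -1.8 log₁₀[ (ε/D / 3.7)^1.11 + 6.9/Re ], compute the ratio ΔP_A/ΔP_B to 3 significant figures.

Pipe A: V = Q/A = 0.0007367/0.0005433 = 1.356 m/s; Re = 2.886e+04; ε/D = 0.0076; Haaland → f = 0.03688; ΔP_A = f(L/D)(ρV²/2) = 2.906e+05 Pa.
Pipe B: V = Q/A = 0.0007367/0.001301 = 0.5662 m/s; Re = 1.865e+04; ε/D = 7.13e-05; Haaland → f = 0.02631; ΔP_B = f(L/D)(ρV²/2) = 1.097e+04 Pa.
ΔP_A/ΔP_B = 2.906e+05/1.097e+04 = 26.5.

ΔP_A/ΔP_B ≈ 26.5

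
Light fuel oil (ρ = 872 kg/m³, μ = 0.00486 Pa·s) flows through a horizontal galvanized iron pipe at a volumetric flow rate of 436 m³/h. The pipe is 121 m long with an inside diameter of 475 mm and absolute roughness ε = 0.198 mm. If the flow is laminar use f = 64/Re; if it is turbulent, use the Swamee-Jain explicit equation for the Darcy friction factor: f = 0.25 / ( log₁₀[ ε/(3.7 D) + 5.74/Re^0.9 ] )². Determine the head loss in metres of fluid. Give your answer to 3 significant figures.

h_f ≈ 0.132 m

Q = 436 m³/h = 436/3600 = 0.1211 m³/s.
Cross-sectional area A = πD²/4 = π(0.475)²/4 = 0.1772 m²; mean velocity V = Q/A = 0.1211/0.1772 = 0.6835 m/s.
Reynolds number Re = ρVD/μ = 872 · 0.6835 · 0.475 / 0.00486 = 5.825e+04.
Re > 4000 → turbulent. Relative roughness ε/D = 0.000198/0.475 = 0.000417. Swamee-Jain: f = 0.25/(log₁₀[0.000417/3.7 + 5.74/5.825e+04^0.9])² = 0.25/(log₁₀[0.000113 + 0.000295])² = 0.25/(-3.389)² = 0.02176.
Darcy-Weisbach: ΔP = f(L/D)(ρV²/2) = 0.02176·(121/0.475)·(872·0.6835²/2) = 0.02176·254.7·203.7 = 1129 Pa.
Head loss h_f = ΔP/(ρg) = 1129/(872·9.81) = 0.132 m.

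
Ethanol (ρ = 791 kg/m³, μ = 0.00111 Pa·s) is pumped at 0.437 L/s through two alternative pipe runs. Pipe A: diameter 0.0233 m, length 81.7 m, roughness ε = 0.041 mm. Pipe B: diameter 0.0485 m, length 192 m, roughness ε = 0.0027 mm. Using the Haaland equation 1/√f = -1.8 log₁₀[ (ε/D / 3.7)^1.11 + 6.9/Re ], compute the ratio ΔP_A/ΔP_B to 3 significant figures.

ΔP_A/ΔP_B ≈ 15.2

Pipe A: V = Q/A = 0.000437/0.0004264 = 1.025 m/s; Re = 1.702e+04; ε/D = 0.00176; Haaland → f = 0.02987; ΔP_A = f(L/D)(ρV²/2) = 4.352e+04 Pa.
Pipe B: V = Q/A = 0.000437/0.001847 = 0.2365 m/s; Re = 8175; ε/D = 5.57e-05; Haaland → f = 0.03272; ΔP_B = f(L/D)(ρV²/2) = 2866 Pa.
ΔP_A/ΔP_B = 4.352e+04/2866 = 15.2.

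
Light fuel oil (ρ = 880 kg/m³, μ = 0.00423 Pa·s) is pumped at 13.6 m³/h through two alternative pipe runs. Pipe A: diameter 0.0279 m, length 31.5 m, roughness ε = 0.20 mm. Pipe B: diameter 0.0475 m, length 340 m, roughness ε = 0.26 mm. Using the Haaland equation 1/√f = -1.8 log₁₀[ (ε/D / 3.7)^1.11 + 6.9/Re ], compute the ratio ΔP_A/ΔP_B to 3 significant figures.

Pipe A: V = Q/A = 0.003778/0.0006114 = 6.179 m/s; Re = 3.587e+04; ε/D = 0.00717; Haaland → f = 0.03588; ΔP_A = f(L/D)(ρV²/2) = 6.806e+05 Pa.
Pipe B: V = Q/A = 0.003778/0.001772 = 2.132 m/s; Re = 2.107e+04; ε/D = 0.00547; Haaland → f = 0.03478; ΔP_B = f(L/D)(ρV²/2) = 4.979e+05 Pa.
ΔP_A/ΔP_B = 6.806e+05/4.979e+05 = 1.37.

ΔP_A/ΔP_B ≈ 1.37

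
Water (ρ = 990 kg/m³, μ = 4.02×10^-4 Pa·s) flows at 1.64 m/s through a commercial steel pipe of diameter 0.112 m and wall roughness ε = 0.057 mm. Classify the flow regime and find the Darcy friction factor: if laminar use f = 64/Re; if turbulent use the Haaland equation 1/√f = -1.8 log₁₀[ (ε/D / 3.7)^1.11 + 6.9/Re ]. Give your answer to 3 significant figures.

Re = ρVD/μ = 990·1.64·0.112/0.000402 = 4.523e+05.
Re > 4000 → turbulent. ε/D = 5.7e-05/0.112 = 0.000509; Haaland: 1/√f = -1.8 log₁₀[5.17e-05 + 1.53e-05] = 7.513, so f = 0.01771.

f ≈ 0.0177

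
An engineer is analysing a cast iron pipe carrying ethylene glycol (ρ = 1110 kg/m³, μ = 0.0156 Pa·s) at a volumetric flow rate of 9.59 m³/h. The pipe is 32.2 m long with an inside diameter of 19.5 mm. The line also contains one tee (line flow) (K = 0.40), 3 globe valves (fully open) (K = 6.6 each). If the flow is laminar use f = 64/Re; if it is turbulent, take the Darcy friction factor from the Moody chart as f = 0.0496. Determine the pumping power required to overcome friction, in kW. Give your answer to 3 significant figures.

P ≈ 12.0 kW

Q = 9.59 m³/h = 9.59/3600 = 0.002664 m³/s.
Cross-sectional area A = πD²/4 = π(0.0195)²/4 = 0.0002986 m²; mean velocity V = Q/A = 0.002664/0.0002986 = 8.92 m/s.
Reynolds number Re = ρVD/μ = 1110 · 8.92 · 0.0195 / 0.0156 = 1.238e+04.
Re > 4000 → turbulent; use the Moody-chart value f = 0.0496.
Total minor-loss coefficient ΣK = 1·0.4 + 3·6.6 = 20.2.
ΔP = [f·L/D + ΣK]·(ρV²/2) = [0.0496·32.2/0.0195 + 20.2]·(1110·8.92²/2) = [81.9 + 20.2]·4.416e+04 = 4.509e+06 Pa.
Pumping power P = QΔP = 0.002664·4.509e+06 = 12010 W = 12.0 kW.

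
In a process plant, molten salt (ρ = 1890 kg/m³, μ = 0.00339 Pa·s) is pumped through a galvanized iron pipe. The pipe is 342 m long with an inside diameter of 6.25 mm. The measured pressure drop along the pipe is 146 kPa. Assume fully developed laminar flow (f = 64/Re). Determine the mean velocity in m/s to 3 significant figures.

For laminar flow, f = 64/Re with Re = ρVD/μ, so Darcy-Weisbach reduces to ΔP = 32μLV/D². Solving for V: V = ΔP·D²/(32μL) = 1.46e+05·(0.00625)²/(32·0.00339·342) = 0.1537 m/s.
Check: Re = ρVD/μ = 1890·0.1537·0.00625/0.00339 = 535.6 < 2300, so the laminar assumption holds.

V ≈ 0.154 m/s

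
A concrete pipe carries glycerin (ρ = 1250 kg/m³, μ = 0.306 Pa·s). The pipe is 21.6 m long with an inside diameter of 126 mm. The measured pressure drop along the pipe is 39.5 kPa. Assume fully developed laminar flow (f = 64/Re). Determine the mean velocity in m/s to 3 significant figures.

V ≈ 2.96 m/s

For laminar flow, f = 64/Re with Re = ρVD/μ, so Darcy-Weisbach reduces to ΔP = 32μLV/D². Solving for V: V = ΔP·D²/(32μL) = 3.95e+04·(0.126)²/(32·0.306·21.6) = 2.965 m/s.
Check: Re = ρVD/μ = 1250·2.965·0.126/0.306 = 1526 < 2300, so the laminar assumption holds.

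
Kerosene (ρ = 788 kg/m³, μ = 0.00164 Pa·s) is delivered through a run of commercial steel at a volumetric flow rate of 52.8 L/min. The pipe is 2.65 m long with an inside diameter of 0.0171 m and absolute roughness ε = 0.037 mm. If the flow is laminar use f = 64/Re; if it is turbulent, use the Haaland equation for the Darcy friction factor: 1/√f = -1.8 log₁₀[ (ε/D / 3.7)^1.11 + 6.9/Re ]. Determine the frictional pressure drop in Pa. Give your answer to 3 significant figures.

ΔP ≈ 25100 Pa

Q = 52.8 L/min = 52.8/60000 = 0.00088 m³/s.
Cross-sectional area A = πD²/4 = π(0.0171)²/4 = 0.0002297 m²; mean velocity V = Q/A = 0.00088/0.0002297 = 3.832 m/s.
Reynolds number Re = ρVD/μ = 788 · 3.832 · 0.0171 / 0.00164 = 3.148e+04.
Re > 4000 → turbulent. Relative roughness ε/D = 3.7e-05/0.0171 = 0.00216. Haaland: 1/√f = -1.8 log₁₀[(0.00216/3.7)^1.11 + 6.9/3.148e+04] = -1.8 log₁₀[0.000258 + 0.000219] = 5.979, so f = 0.02798.
Darcy-Weisbach: ΔP = f(L/D)(ρV²/2) = 0.02798·(2.65/0.0171)·(788·3.832²/2) = 0.02798·155·5785 = 2.508e+04 Pa.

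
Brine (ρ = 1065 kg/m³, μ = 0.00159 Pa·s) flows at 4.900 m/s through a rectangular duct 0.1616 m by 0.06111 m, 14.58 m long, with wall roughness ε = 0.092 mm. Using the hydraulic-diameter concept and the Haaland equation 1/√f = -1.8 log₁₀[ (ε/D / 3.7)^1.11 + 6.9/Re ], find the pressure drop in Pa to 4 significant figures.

ΔP ≈ 43520 Pa

Hydraulic diameter D_h = 4A/P = 4·(0.1616·0.06111)/(2·(0.1616+0.06111)) = 0.0395/0.4454 = 0.08868 m.
Re = ρVD_h/μ = 1065·4.9·0.08868/0.00159 = 2.911e+05.
ε/D_h = 9.2e-05/0.08868 = 0.00104; Haaland gives 1/√f = -1.8 log₁₀[0.000114+2.37e-05] = 6.95, so f = 0.0207.
ΔP = f(L/D_h)(ρV²/2) = 0.0207·14.58/0.08868·1.279e+04 = 4.352e+04 Pa.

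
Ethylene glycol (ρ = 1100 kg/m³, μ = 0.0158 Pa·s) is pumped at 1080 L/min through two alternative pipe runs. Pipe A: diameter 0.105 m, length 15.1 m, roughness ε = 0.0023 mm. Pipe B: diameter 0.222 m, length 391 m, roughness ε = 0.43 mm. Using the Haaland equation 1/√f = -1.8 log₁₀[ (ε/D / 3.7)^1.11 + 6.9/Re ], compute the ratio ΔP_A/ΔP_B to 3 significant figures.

ΔP_A/ΔP_B ≈ 1.25

Pipe A: V = Q/A = 0.018/0.008659 = 2.079 m/s; Re = 1.52e+04; ε/D = 2.19e-05; Haaland → f = 0.02764; ΔP_A = f(L/D)(ρV²/2) = 9448 Pa.
Pipe B: V = Q/A = 0.018/0.03871 = 0.465 m/s; Re = 7187; ε/D = 0.00194; Haaland → f = 0.03607; ΔP_B = f(L/D)(ρV²/2) = 7556 Pa.
ΔP_A/ΔP_B = 9448/7556 = 1.25.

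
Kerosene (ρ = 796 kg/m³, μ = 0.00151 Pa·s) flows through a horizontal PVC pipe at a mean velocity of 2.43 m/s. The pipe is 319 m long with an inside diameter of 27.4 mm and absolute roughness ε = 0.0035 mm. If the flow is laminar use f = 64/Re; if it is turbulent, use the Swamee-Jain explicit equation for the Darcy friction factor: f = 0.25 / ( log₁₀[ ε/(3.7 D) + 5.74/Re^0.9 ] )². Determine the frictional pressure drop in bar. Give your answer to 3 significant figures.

Reynolds number Re = ρVD/μ = 796 · 2.43 · 0.0274 / 0.00151 = 3.51e+04.
Re > 4000 → turbulent. Relative roughness ε/D = 3.5e-06/0.0274 = 0.000128. Swamee-Jain: f = 0.25/(log₁₀[0.000128/3.7 + 5.74/3.51e+04^0.9])² = 0.25/(log₁₀[3.45e-05 + 0.000466])² = 0.25/(-3.301)² = 0.02295.
Darcy-Weisbach: ΔP = f(L/D)(ρV²/2) = 0.02295·(319/0.0274)·(796·2.43²/2) = 0.02295·1.164e+04·2350 = 6.278e+05 Pa.
ΔP = 6.278e+05 Pa = 6.28 bar.

ΔP ≈ 6.28 bar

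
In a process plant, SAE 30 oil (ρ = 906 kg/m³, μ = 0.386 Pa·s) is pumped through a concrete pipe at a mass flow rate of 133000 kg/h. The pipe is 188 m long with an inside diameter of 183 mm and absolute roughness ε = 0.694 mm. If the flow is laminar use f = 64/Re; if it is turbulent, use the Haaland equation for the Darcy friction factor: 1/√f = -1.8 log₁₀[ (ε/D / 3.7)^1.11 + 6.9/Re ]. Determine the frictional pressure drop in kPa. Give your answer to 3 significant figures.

ṁ = 133000 kg/h = 133000/3600 = 36.94 kg/s.
A = πD²/4 = π(0.183)²/4 = 0.0263 m²; mean velocity V = ṁ/(ρA) = 36.94/(906 · 0.0263) = 1.55 m/s.
Reynolds number Re = ρVD/μ = 906 · 1.55 · 0.183 / 0.386 = 665.9.
Re < 2300 → laminar flow, so f = 64/Re = 64/665.9 = 0.09611 (the turbulent correlation is not needed).
Darcy-Weisbach: ΔP = f(L/D)(ρV²/2) = 0.09611·(188/0.183)·(906·1.55²/2) = 0.09611·1027·1089 = 1.075e+05 Pa.
ΔP = 1.075e+05 Pa = 108 kPa.

ΔP ≈ 108 kPa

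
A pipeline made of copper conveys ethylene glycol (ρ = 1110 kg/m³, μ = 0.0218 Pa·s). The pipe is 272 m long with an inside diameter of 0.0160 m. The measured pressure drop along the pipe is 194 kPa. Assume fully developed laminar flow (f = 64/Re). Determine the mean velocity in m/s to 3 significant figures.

For laminar flow, f = 64/Re with Re = ρVD/μ, so Darcy-Weisbach reduces to ΔP = 32μLV/D². Solving for V: V = ΔP·D²/(32μL) = 1.94e+05·(0.016)²/(32·0.0218·272) = 0.2617 m/s.
Check: Re = ρVD/μ = 1110·0.2617·0.016/0.0218 = 213.2 < 2300, so the laminar assumption holds.

V ≈ 0.262 m/s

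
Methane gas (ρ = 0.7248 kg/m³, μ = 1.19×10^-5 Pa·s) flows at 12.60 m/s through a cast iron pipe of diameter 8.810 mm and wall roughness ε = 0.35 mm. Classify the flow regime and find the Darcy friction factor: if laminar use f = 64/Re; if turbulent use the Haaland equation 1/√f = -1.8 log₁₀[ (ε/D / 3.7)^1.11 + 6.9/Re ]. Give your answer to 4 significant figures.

f ≈ 0.06851

Re = ρVD/μ = 0.7248·12.6·0.00881/1.19e-05 = 6761.
Re > 4000 → turbulent. ε/D = 0.00035/0.00881 = 0.0397; Haaland: 1/√f = -1.8 log₁₀[0.00652 + 0.00102] = 3.821, so f = 0.06851.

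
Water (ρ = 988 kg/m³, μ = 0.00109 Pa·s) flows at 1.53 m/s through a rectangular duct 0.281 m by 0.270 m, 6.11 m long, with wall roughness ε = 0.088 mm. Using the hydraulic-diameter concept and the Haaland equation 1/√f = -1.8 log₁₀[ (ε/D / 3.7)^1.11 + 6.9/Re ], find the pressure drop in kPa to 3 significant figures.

Hydraulic diameter D_h = 4A/P = 4·(0.281·0.27)/(2·(0.281+0.27)) = 0.3035/1.102 = 0.2754 m.
Re = ρVD_h/μ = 988·1.53·0.2754/0.00109 = 3.819e+05.
ε/D_h = 8.8e-05/0.2754 = 0.00032; Haaland gives 1/√f = -1.8 log₁₀[3.09e-05+1.81e-05] = 7.759, so f = 0.01661.
ΔP = f(L/D_h)(ρV²/2) = 0.01661·6.11/0.2754·1156 = 426.2 Pa.
ΔP = 0.426 kPa.

ΔP ≈ 0.426 kPa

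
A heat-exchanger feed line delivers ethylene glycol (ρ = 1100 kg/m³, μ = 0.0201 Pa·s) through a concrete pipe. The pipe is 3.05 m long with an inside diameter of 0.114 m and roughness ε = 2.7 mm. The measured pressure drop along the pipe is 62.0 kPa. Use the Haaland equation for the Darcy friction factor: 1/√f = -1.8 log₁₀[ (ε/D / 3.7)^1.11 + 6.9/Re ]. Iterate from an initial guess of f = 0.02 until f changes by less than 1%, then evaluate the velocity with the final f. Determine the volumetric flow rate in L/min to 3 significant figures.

Rearranging Darcy-Weisbach: V = √(2·ΔP·D/(f·L·ρ)). With ε/D = 0.0027/0.114 = 0.0237, iterate starting from f = 0.02:
  f = 0.02 → V = √(2·6.2e+04·0.114/(0.02·3.05·1100)) = 14.51 m/s; Re = ρVD/μ = 9.055e+04; f → 0.05244
  f = 0.05244 → V = 8.964 m/s; Re = 5.593e+04; f → 0.05267
Converged (Δf/f < 1%). With the final f = 0.05267: V = √(2·6.2e+04·0.114/(0.05267·3.05·1100)) = 8.944 m/s.
Q = V·A = 8.944·(π/4·0.114²) = 0.09129 m³/s = 5480 L/min.

Q ≈ 5480 L/min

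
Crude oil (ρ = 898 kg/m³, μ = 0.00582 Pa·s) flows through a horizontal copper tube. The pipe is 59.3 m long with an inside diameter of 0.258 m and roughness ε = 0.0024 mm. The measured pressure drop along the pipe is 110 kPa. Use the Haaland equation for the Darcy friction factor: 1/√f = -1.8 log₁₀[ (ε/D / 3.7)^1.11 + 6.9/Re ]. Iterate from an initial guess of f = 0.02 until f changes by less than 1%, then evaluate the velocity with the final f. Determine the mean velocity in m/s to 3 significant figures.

Rearranging Darcy-Weisbach: V = √(2·ΔP·D/(f·L·ρ)). With ε/D = 2.4e-06/0.258 = 9.3e-06, iterate starting from f = 0.02:
  f = 0.02 → V = √(2·1.1e+05·0.258/(0.02·59.3·898)) = 7.3 m/s; Re = ρVD/μ = 2.906e+05; f → 0.0145
  f = 0.0145 → V = 8.573 m/s; Re = 3.413e+05; f → 0.01408
  f = 0.01408 → V = 8.7 m/s; Re = 3.463e+05; f → 0.01405
Converged (Δf/f < 1%). With the final f = 0.01405: V = √(2·1.1e+05·0.258/(0.01405·59.3·898)) = 8.711 m/s.

V ≈ 8.71 m/s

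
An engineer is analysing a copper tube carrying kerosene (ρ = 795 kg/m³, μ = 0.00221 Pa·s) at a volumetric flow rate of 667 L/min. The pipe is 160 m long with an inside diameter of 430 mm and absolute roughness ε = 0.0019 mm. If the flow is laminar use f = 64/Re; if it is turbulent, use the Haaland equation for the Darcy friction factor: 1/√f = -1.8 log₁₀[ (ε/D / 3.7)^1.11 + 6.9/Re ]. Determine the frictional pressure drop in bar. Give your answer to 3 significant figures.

ΔP ≈ 2.56×10^-4 bar

Q = 667 L/min = 667/60000 = 0.01112 m³/s.
Cross-sectional area A = πD²/4 = π(0.43)²/4 = 0.1452 m²; mean velocity V = Q/A = 0.01112/0.1452 = 0.07655 m/s.
Reynolds number Re = ρVD/μ = 795 · 0.07655 · 0.43 / 0.00221 = 1.184e+04.
Re > 4000 → turbulent. Relative roughness ε/D = 1.9e-06/0.43 = 4.42e-06. Haaland: 1/√f = -1.8 log₁₀[(4.42e-06/3.7)^1.11 + 6.9/1.184e+04] = -1.8 log₁₀[2.66e-07 + 0.000583] = 5.822, so f = 0.0295.
Darcy-Weisbach: ΔP = f(L/D)(ρV²/2) = 0.0295·(160/0.43)·(795·0.07655²/2) = 0.0295·372.1·2.329 = 25.57 Pa.
ΔP = 25.57 Pa = 2.56×10^-4 bar.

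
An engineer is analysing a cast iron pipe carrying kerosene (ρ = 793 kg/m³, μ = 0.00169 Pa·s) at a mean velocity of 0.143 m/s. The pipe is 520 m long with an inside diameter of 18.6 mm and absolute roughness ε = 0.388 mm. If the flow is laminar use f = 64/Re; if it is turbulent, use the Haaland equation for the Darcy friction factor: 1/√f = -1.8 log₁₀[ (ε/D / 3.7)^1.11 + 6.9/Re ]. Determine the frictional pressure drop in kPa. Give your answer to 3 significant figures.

ΔP ≈ 11.6 kPa

Reynolds number Re = ρVD/μ = 793 · 0.143 · 0.0186 / 0.00169 = 1248.
Re < 2300 → laminar flow, so f = 64/Re = 64/1248 = 0.05128 (the turbulent correlation is not needed).
Darcy-Weisbach: ΔP = f(L/D)(ρV²/2) = 0.05128·(520/0.0186)·(793·0.143²/2) = 0.05128·2.796e+04·8.108 = 1.162e+04 Pa.
ΔP = 1.162e+04 Pa = 11.6 kPa.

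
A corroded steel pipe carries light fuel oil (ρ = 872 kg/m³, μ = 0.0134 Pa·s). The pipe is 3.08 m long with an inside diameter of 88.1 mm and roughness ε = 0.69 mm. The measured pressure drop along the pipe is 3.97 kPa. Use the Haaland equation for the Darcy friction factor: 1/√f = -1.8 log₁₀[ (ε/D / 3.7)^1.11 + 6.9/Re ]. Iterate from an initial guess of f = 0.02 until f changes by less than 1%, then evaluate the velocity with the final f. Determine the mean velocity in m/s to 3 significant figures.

Rearranging Darcy-Weisbach: V = √(2·ΔP·D/(f·L·ρ)). With ε/D = 0.00069/0.0881 = 0.00783, iterate starting from f = 0.02:
  f = 0.02 → V = √(2·3970·0.0881/(0.02·3.08·872)) = 3.609 m/s; Re = ρVD/μ = 2.069e+04; f → 0.03797
  f = 0.03797 → V = 2.619 m/s; Re = 1.502e+04; f → 0.03898
  f = 0.03898 → V = 2.585 m/s; Re = 1.482e+04; f → 0.03903
Converged (Δf/f < 1%). With the final f = 0.03903: V = √(2·3970·0.0881/(0.03903·3.08·872)) = 2.583 m/s.

V ≈ 2.58 m/s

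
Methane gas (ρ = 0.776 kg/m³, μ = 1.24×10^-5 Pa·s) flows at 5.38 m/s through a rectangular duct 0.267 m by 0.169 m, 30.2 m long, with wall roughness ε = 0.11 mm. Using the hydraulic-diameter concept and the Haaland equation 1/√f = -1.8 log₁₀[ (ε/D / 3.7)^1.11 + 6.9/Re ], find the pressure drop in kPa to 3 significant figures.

Hydraulic diameter D_h = 4A/P = 4·(0.267·0.169)/(2·(0.267+0.169)) = 0.1805/0.872 = 0.207 m.
Re = ρVD_h/μ = 0.776·5.38·0.207/1.24e-05 = 6.969e+04.
ε/D_h = 0.00011/0.207 = 0.000531; Haaland gives 1/√f = -1.8 log₁₀[5.43e-05+9.9e-05] = 6.866, so f = 0.02121.
ΔP = f(L/D_h)(ρV²/2) = 0.02121·30.2/0.207·11.23 = 34.76 Pa.
ΔP = 0.0348 kPa.

ΔP ≈ 0.0348 kPa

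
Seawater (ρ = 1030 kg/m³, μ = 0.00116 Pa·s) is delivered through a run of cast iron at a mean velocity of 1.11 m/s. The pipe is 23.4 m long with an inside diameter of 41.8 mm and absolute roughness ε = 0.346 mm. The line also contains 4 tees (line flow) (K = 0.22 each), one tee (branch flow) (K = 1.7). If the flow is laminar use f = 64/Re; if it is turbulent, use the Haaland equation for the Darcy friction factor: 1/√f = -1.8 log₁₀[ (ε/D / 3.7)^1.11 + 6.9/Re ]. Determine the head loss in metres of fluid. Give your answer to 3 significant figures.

Reynolds number Re = ρVD/μ = 1030 · 1.11 · 0.0418 / 0.00116 = 4.12e+04.
Re > 4000 → turbulent. Relative roughness ε/D = 0.000346/0.0418 = 0.00828. Haaland: 1/√f = -1.8 log₁₀[(0.00828/3.7)^1.11 + 6.9/4.12e+04] = -1.8 log₁₀[0.00114 + 0.000167] = 5.188, so f = 0.03715.
Total minor-loss coefficient ΣK = 4·0.22 + 1·1.7 = 2.58.
ΔP = [f·L/D + ΣK]·(ρV²/2) = [0.03715·23.4/0.0418 + 2.58]·(1030·1.11²/2) = [20.8 + 2.58]·634.5 = 1.483e+04 Pa.
Head loss h_f = ΔP/(ρg) = 1.483e+04/(1030·9.81) = 1.47 m.

h_f ≈ 1.47 m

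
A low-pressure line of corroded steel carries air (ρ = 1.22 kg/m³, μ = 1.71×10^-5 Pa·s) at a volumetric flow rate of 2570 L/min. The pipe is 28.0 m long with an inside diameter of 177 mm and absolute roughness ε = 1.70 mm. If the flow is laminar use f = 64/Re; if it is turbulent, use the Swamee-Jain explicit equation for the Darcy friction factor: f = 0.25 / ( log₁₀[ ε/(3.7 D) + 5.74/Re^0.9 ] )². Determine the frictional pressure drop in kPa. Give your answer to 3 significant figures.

ΔP ≈ 0.0119 kPa

Q = 2570 L/min = 2570/60000 = 0.04283 m³/s.
Cross-sectional area A = πD²/4 = π(0.177)²/4 = 0.02461 m²; mean velocity V = Q/A = 0.04283/0.02461 = 1.741 m/s.
Reynolds number Re = ρVD/μ = 1.22 · 1.741 · 0.177 / 1.71e-05 = 2.198e+04.
Re > 4000 → turbulent. Relative roughness ε/D = 0.0017/0.177 = 0.0096. Swamee-Jain: f = 0.25/(log₁₀[0.0096/3.7 + 5.74/2.198e+04^0.9])² = 0.25/(log₁₀[0.0026 + 0.00071])² = 0.25/(-2.481)² = 0.04062.
Darcy-Weisbach: ΔP = f(L/D)(ρV²/2) = 0.04062·(28/0.177)·(1.22·1.741²/2) = 0.04062·158.2·1.849 = 11.88 Pa.
ΔP = 11.88 Pa = 0.0119 kPa.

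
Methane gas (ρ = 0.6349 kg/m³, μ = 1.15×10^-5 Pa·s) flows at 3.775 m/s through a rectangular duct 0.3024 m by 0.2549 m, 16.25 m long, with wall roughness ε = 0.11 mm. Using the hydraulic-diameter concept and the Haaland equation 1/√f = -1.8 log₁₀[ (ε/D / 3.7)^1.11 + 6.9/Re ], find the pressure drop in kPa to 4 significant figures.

Hydraulic diameter D_h = 4A/P = 4·(0.3024·0.2549)/(2·(0.3024+0.2549)) = 0.3083/1.115 = 0.2766 m.
Re = ρVD_h/μ = 0.6349·3.775·0.2766/1.15e-05 = 5.765e+04.
ε/D_h = 0.00011/0.2766 = 0.000398; Haaland gives 1/√f = -1.8 log₁₀[3.93e-05+0.00012] = 6.837, so f = 0.02139.
ΔP = f(L/D_h)(ρV²/2) = 0.02139·16.25/0.2766·4.524 = 5.684 Pa.
ΔP = 0.005684 kPa.

ΔP ≈ 0.005684 kPa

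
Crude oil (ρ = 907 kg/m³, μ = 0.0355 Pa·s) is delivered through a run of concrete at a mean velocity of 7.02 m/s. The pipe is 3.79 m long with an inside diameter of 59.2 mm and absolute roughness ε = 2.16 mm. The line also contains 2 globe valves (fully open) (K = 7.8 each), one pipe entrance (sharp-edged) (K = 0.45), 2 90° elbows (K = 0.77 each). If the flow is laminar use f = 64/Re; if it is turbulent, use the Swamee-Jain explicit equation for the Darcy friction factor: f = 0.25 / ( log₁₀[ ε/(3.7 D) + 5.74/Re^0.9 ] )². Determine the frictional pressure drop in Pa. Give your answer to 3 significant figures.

ΔP ≈ 487000 Pa

Reynolds number Re = ρVD/μ = 907 · 7.02 · 0.0592 / 0.0355 = 1.062e+04.
Re > 4000 → turbulent. Relative roughness ε/D = 0.00216/0.0592 = 0.0365. Swamee-Jain: f = 0.25/(log₁₀[0.0365/3.7 + 5.74/1.062e+04^0.9])² = 0.25/(log₁₀[0.00986 + 0.00137])² = 0.25/(-1.95)² = 0.06576.
Total minor-loss coefficient ΣK = 2·7.8 + 1·0.45 + 2·0.77 = 17.6.
ΔP = [f·L/D + ΣK]·(ρV²/2) = [0.06576·3.79/0.0592 + 17.6]·(907·7.02²/2) = [4.21 + 17.6]·2.235e+04 = 4.872e+05 Pa.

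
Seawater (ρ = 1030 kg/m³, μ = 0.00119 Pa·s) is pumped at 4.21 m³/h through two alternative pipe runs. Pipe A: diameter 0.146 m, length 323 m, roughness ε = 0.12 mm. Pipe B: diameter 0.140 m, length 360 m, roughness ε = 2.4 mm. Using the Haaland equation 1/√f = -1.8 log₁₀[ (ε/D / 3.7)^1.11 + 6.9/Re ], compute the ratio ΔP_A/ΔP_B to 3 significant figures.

Pipe A: V = Q/A = 0.001169/0.01674 = 0.06985 m/s; Re = 8827; ε/D = 0.000822; Haaland → f = 0.03295; ΔP_A = f(L/D)(ρV²/2) = 183.2 Pa.
Pipe B: V = Q/A = 0.001169/0.01539 = 0.07597 m/s; Re = 9206; ε/D = 0.0171; Haaland → f = 0.0502; ΔP_B = f(L/D)(ρV²/2) = 383.7 Pa.
ΔP_A/ΔP_B = 183.2/383.7 = 0.477.

ΔP_A/ΔP_B ≈ 0.477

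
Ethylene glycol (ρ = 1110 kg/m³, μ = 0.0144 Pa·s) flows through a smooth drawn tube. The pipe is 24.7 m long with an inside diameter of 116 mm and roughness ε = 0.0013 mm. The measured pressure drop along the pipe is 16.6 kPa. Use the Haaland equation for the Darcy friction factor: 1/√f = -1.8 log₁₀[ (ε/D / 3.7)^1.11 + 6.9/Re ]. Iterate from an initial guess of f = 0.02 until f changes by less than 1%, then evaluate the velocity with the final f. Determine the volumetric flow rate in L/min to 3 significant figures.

Rearranging Darcy-Weisbach: V = √(2·ΔP·D/(f·L·ρ)). With ε/D = 1.3e-06/0.116 = 1.12e-05, iterate starting from f = 0.02:
  f = 0.02 → V = √(2·1.66e+04·0.116/(0.02·24.7·1110)) = 2.65 m/s; Re = ρVD/μ = 2.37e+04; f → 0.0247
  f = 0.0247 → V = 2.385 m/s; Re = 2.132e+04; f → 0.02535
  f = 0.02535 → V = 2.354 m/s; Re = 2.105e+04; f → 0.02544
Converged (Δf/f < 1%). With the final f = 0.02544: V = √(2·1.66e+04·0.116/(0.02544·24.7·1110)) = 2.35 m/s.
Q = V·A = 2.35·(π/4·0.116²) = 0.02483 m³/s = 1490 L/min.

Q ≈ 1490 L/min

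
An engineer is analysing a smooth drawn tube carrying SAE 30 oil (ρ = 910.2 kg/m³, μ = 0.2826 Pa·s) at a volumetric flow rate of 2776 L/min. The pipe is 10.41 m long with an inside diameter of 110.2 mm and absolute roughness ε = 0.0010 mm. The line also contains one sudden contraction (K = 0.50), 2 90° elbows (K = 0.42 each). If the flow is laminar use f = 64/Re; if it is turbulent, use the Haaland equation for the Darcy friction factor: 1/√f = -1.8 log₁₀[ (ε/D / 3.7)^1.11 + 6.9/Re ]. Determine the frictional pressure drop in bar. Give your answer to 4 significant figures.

ΔP ≈ 0.5195 bar

Q = 2776 L/min = 2776/60000 = 0.04627 m³/s.
Cross-sectional area A = πD²/4 = π(0.1102)²/4 = 0.009538 m²; mean velocity V = Q/A = 0.04627/0.009538 = 4.851 m/s.
Reynolds number Re = ρVD/μ = 910.2 · 4.851 · 0.1102 / 0.283 = 1722.
Re < 2300 → laminar flow, so f = 64/Re = 64/1722 = 0.03717 (the turbulent correlation is not needed).
Total minor-loss coefficient ΣK = 1·0.5 + 2·0.42 = 1.34.
ΔP = [f·L/D + ΣK]·(ρV²/2) = [0.03717·10.41/0.1102 + 1.34]·(910.2·4.851²/2) = [3.511 + 1.34]·1.071e+04 = 5.195e+04 Pa.
ΔP = 5.195e+04 Pa = 0.5195 bar.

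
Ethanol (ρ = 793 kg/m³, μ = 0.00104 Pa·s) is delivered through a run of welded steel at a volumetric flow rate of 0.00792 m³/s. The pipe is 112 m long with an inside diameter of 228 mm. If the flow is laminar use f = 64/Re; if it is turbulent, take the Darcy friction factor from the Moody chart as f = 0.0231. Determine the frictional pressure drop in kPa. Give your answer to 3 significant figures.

Cross-sectional area A = πD²/4 = π(0.228)²/4 = 0.04083 m²; mean velocity V = Q/A = 0.00792/0.04083 = 0.194 m/s.
Reynolds number Re = ρVD/μ = 793 · 0.194 · 0.228 / 0.00104 = 3.372e+04.
Re > 4000 → turbulent; use the Moody-chart value f = 0.0231.
Darcy-Weisbach: ΔP = f(L/D)(ρV²/2) = 0.0231·(112/0.228)·(793·0.194²/2) = 0.0231·491.2·14.92 = 169.3 Pa.
ΔP = 169.3 Pa = 0.169 kPa.

ΔP ≈ 0.169 kPa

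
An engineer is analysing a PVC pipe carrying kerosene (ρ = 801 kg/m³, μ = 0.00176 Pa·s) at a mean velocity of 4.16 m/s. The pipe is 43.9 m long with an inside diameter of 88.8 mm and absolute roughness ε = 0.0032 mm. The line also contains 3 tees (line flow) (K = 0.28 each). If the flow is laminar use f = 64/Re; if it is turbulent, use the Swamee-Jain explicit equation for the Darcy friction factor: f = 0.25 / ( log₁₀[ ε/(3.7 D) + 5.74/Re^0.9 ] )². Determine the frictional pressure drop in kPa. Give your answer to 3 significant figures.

Reynolds number Re = ρVD/μ = 801 · 4.16 · 0.0888 / 0.00176 = 1.681e+05.
Re > 4000 → turbulent. Relative roughness ε/D = 3.2e-06/0.0888 = 3.6e-05. Swamee-Jain: f = 0.25/(log₁₀[3.6e-05/3.7 + 5.74/1.681e+05^0.9])² = 0.25/(log₁₀[9.74e-06 + 0.000114])² = 0.25/(-3.908)² = 0.01637.
Total minor-loss coefficient ΣK = 3·0.28 = 0.84.
ΔP = [f·L/D + ΣK]·(ρV²/2) = [0.01637·43.9/0.0888 + 0.84]·(801·4.16²/2) = [8.091 + 0.84]·6931 = 6.19e+04 Pa.
ΔP = 6.19e+04 Pa = 61.9 kPa.

ΔP ≈ 61.9 kPa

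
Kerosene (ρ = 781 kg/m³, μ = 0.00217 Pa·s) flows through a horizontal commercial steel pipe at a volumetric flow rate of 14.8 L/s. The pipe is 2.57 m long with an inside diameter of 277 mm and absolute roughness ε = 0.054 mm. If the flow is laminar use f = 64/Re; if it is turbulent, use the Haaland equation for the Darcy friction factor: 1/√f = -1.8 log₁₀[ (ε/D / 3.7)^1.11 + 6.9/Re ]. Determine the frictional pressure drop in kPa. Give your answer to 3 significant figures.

ΔP ≈ 0.00543 kPa

Q = 14.8 L/s = 14.8/1000 = 0.0148 m³/s.
Cross-sectional area A = πD²/4 = π(0.277)²/4 = 0.06026 m²; mean velocity V = Q/A = 0.0148/0.06026 = 0.2456 m/s.
Reynolds number Re = ρVD/μ = 781 · 0.2456 · 0.277 / 0.00217 = 2.448e+04.
Re > 4000 → turbulent. Relative roughness ε/D = 5.4e-05/0.277 = 0.000195. Haaland: 1/√f = -1.8 log₁₀[(0.000195/3.7)^1.11 + 6.9/2.448e+04] = -1.8 log₁₀[1.78e-05 + 0.000282] = 6.342, so f = 0.02486.
Darcy-Weisbach: ΔP = f(L/D)(ρV²/2) = 0.02486·(2.57/0.277)·(781·0.2456²/2) = 0.02486·9.278·23.55 = 5.433 Pa.
ΔP = 5.433 Pa = 0.00543 kPa.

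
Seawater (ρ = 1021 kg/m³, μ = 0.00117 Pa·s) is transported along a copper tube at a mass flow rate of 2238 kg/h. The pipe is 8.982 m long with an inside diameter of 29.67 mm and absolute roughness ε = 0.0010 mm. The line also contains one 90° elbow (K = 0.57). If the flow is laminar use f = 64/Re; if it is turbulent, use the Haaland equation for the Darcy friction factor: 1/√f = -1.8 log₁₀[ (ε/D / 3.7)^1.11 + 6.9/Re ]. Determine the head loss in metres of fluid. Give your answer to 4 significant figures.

ṁ = 2238 kg/h = 2238/3600 = 0.6217 kg/s.
A = πD²/4 = π(0.02967)²/4 = 0.0006914 m²; mean velocity V = ṁ/(ρA) = 0.6217/(1021 · 0.0006914) = 0.8807 m/s.
Reynolds number Re = ρVD/μ = 1021 · 0.8807 · 0.02967 / 0.00117 = 2.28e+04.
Re > 4000 → turbulent. Relative roughness ε/D = 1e-06/0.02967 = 3.37e-05. Haaland: 1/√f = -1.8 log₁₀[(3.37e-05/3.7)^1.11 + 6.9/2.28e+04] = -1.8 log₁₀[2.54e-06 + 0.000303] = 6.328, so f = 0.02497.
Total minor-loss coefficient ΣK = 1·0.57 = 0.57.
ΔP = [f·L/D + ΣK]·(ρV²/2) = [0.02497·8.982/0.02967 + 0.57]·(1021·0.8807²/2) = [7.56 + 0.57]·395.9 = 3219 Pa.
Head loss h_f = ΔP/(ρg) = 3219/(1021·9.81) = 0.3214 m.

h_f ≈ 0.3214 m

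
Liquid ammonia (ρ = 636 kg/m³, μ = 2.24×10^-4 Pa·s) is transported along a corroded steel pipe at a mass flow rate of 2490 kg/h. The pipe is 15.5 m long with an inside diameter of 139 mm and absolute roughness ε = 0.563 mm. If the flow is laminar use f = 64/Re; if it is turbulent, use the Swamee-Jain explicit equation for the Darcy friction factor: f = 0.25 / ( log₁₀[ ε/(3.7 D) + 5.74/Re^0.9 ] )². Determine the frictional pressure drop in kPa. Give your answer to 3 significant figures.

ṁ = 2490 kg/h = 2490/3600 = 0.6917 kg/s.
A = πD²/4 = π(0.139)²/4 = 0.01517 m²; mean velocity V = ṁ/(ρA) = 0.6917/(636 · 0.01517) = 0.07167 m/s.
Reynolds number Re = ρVD/μ = 636 · 0.07167 · 0.139 / 0.000224 = 2.828e+04.
Re > 4000 → turbulent. Relative roughness ε/D = 0.000563/0.139 = 0.00405. Swamee-Jain: f = 0.25/(log₁₀[0.00405/3.7 + 5.74/2.828e+04^0.9])² = 0.25/(log₁₀[0.00109 + 0.000566])² = 0.25/(-2.78)² = 0.03235.
Darcy-Weisbach: ΔP = f(L/D)(ρV²/2) = 0.03235·(15.5/0.139)·(636·0.07167²/2) = 0.03235·111.5·1.633 = 5.892 Pa.
ΔP = 5.892 Pa = 0.00589 kPa.

ΔP ≈ 0.00589 kPa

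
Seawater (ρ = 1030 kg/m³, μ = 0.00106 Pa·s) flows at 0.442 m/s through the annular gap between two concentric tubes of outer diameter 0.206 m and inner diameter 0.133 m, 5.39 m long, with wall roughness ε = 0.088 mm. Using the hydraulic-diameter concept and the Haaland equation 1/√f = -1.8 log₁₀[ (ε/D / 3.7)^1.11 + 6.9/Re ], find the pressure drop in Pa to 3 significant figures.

ΔP ≈ 193 Pa

Hydraulic diameter D_h = 4A/P = D_o - D_i = 0.206 - 0.133 = 0.073 m.
Re = ρVD_h/μ = 1030·0.442·0.073/0.00106 = 3.135e+04.
ε/D_h = 8.8e-05/0.073 = 0.00121; Haaland gives 1/√f = -1.8 log₁₀[0.000135+0.00022] = 6.21, so f = 0.02593.
ΔP = f(L/D_h)(ρV²/2) = 0.02593·5.39/0.073·100.6 = 192.6 Pa.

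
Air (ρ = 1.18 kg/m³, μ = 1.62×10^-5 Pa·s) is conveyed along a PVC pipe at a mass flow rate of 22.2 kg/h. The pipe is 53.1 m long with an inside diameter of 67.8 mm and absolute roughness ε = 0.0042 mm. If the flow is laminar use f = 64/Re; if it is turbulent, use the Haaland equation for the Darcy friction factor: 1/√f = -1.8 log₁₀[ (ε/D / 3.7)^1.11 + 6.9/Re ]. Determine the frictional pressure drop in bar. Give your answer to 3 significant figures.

ΔP ≈ 3.29×10^-4 bar

ṁ = 22.2 kg/h = 22.2/3600 = 0.006167 kg/s.
A = πD²/4 = π(0.0678)²/4 = 0.00361 m²; mean velocity V = ṁ/(ρA) = 0.006167/(1.18 · 0.00361) = 1.448 m/s.
Reynolds number Re = ρVD/μ = 1.18 · 1.448 · 0.0678 / 1.62e-05 = 7149.
Re > 4000 → turbulent. Relative roughness ε/D = 4.2e-06/0.0678 = 6.19e-05. Haaland: 1/√f = -1.8 log₁₀[(6.19e-05/3.7)^1.11 + 6.9/7149] = -1.8 log₁₀[4.99e-06 + 0.000965] = 5.424, so f = 0.034.
Darcy-Weisbach: ΔP = f(L/D)(ρV²/2) = 0.034·(53.1/0.0678)·(1.18·1.448²/2) = 0.034·783.2·1.236 = 32.91 Pa.
ΔP = 32.91 Pa = 3.29×10^-4 bar.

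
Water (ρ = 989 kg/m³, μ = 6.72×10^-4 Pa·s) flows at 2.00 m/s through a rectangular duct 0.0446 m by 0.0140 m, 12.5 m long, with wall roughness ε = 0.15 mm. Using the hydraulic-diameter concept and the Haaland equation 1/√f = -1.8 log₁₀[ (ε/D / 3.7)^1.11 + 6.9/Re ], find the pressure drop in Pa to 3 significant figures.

Hydraulic diameter D_h = 4A/P = 4·(0.0446·0.014)/(2·(0.0446+0.014)) = 0.002498/0.1172 = 0.02131 m.
Re = ρVD_h/μ = 989·2·0.02131/0.000672 = 6.273e+04.
ε/D_h = 0.00015/0.02131 = 0.00704; Haaland gives 1/√f = -1.8 log₁₀[0.000955+0.00011] = 5.351, so f = 0.03493.
ΔP = f(L/D_h)(ρV²/2) = 0.03493·12.5/0.02131·1978 = 4.052e+04 Pa.

ΔP ≈ 40500 Pa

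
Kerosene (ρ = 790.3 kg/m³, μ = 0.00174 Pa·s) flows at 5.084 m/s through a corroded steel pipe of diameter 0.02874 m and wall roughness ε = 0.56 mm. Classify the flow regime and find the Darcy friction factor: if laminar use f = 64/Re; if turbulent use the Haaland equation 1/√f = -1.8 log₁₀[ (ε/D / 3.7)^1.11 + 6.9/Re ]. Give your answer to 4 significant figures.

f ≈ 0.04883

Re = ρVD/μ = 790.3·5.084·0.02874/0.00174 = 6.636e+04.
Re > 4000 → turbulent. ε/D = 0.00056/0.02874 = 0.0195; Haaland: 1/√f = -1.8 log₁₀[0.00296 + 0.000104] = 4.525, so f = 0.04883.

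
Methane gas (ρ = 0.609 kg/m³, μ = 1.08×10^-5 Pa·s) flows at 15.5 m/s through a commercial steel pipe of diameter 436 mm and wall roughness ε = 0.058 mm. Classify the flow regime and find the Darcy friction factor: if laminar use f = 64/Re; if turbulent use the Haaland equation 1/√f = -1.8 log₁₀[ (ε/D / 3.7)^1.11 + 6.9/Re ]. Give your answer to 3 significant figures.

f ≈ 0.0151

Re = ρVD/μ = 0.609·15.5·0.436/1.08e-05 = 3.811e+05.
Re > 4000 → turbulent. ε/D = 5.8e-05/0.436 = 0.000133; Haaland: 1/√f = -1.8 log₁₀[1.17e-05 + 1.81e-05] = 8.147, so f = 0.01507.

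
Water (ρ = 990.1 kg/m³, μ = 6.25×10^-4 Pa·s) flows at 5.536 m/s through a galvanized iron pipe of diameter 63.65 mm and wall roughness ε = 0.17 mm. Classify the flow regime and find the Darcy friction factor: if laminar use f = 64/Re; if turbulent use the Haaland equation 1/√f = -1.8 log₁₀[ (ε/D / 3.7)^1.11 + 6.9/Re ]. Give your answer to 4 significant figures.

f ≈ 0.02562

Re = ρVD/μ = 990.1·5.536·0.06365/0.000625 = 5.582e+05.
Re > 4000 → turbulent. ε/D = 0.00017/0.06365 = 0.00267; Haaland: 1/√f = -1.8 log₁₀[0.000326 + 1.24e-05] = 6.248, so f = 0.02562.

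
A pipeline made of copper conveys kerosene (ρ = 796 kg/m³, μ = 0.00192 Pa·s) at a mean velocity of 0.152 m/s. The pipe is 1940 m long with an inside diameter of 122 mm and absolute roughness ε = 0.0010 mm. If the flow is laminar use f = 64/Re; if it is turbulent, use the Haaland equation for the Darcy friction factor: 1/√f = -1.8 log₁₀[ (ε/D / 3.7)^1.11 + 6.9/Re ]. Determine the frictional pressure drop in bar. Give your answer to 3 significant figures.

Reynolds number Re = ρVD/μ = 796 · 0.152 · 0.122 / 0.00192 = 7688.
Re > 4000 → turbulent. Relative roughness ε/D = 1e-06/0.122 = 8.2e-06. Haaland: 1/√f = -1.8 log₁₀[(8.2e-06/3.7)^1.11 + 6.9/7688] = -1.8 log₁₀[5.29e-07 + 0.000897] = 5.484, so f = 0.03325.
Darcy-Weisbach: ΔP = f(L/D)(ρV²/2) = 0.03325·(1940/0.122)·(796·0.152²/2) = 0.03325·1.59e+04·9.195 = 4862 Pa.
ΔP = 4862 Pa = 0.0486 bar.

ΔP ≈ 0.0486 bar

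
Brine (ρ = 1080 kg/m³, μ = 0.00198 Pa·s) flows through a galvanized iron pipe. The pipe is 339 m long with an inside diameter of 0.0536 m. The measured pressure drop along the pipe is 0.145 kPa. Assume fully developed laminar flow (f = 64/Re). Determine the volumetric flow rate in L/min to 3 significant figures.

For laminar flow, f = 64/Re with Re = ρVD/μ, so Darcy-Weisbach reduces to ΔP = 32μLV/D². Solving for V: V = ΔP·D²/(32μL) = 145·(0.0536)²/(32·0.00198·339) = 0.01939 m/s.
Check: Re = ρVD/μ = 1080·0.01939·0.0536/0.00198 = 567 < 2300, so the laminar assumption holds.
Q = V·A = 0.01939·(π/4·0.0536²) = 4.376e-05 m³/s = 2.63 L/min.

Q ≈ 2.63 L/min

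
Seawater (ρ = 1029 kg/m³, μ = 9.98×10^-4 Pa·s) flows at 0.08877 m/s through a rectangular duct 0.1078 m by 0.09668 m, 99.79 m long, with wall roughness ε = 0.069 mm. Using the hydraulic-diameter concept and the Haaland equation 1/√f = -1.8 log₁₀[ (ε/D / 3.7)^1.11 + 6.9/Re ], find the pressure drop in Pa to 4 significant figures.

Hydraulic diameter D_h = 4A/P = 4·(0.1078·0.09668)/(2·(0.1078+0.09668)) = 0.04169/0.409 = 0.1019 m.
Re = ρVD_h/μ = 1029·0.08877·0.1019/0.000998 = 9330.
ε/D_h = 6.9e-05/0.1019 = 0.000677; Haaland gives 1/√f = -1.8 log₁₀[7.1e-05+0.00074] = 5.564, so f = 0.0323.
ΔP = f(L/D_h)(ρV²/2) = 0.0323·99.79/0.1019·4.054 = 128.2 Pa.

ΔP ≈ 128.2 Pa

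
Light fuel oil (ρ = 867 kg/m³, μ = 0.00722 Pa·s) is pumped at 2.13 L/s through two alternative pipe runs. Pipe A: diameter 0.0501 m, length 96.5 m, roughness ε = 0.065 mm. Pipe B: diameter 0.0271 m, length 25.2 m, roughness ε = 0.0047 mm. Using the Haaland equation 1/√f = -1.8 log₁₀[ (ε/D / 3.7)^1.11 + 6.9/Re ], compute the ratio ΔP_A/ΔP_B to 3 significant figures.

Pipe A: V = Q/A = 0.00213/0.001971 = 1.08 m/s; Re = 6500; ε/D = 0.0013; Haaland → f = 0.03625; ΔP_A = f(L/D)(ρV²/2) = 3.533e+04 Pa.
Pipe B: V = Q/A = 0.00213/0.0005768 = 3.693 m/s; Re = 1.202e+04; ε/D = 0.000173; Haaland → f = 0.0296; ΔP_B = f(L/D)(ρV²/2) = 1.627e+05 Pa.
ΔP_A/ΔP_B = 3.533e+04/1.627e+05 = 0.217.

ΔP_A/ΔP_B ≈ 0.217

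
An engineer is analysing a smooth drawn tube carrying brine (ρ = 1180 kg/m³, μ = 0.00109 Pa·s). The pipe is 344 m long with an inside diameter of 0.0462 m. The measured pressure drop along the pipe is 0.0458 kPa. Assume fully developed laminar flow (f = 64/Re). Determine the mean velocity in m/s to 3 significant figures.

V ≈ 0.00815 m/s

For laminar flow, f = 64/Re with Re = ρVD/μ, so Darcy-Weisbach reduces to ΔP = 32μLV/D². Solving for V: V = ΔP·D²/(32μL) = 45.8·(0.0462)²/(32·0.00109·344) = 0.008147 m/s.
Check: Re = ρVD/μ = 1180·0.008147·0.0462/0.00109 = 407.5 < 2300, so the laminar assumption holds.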